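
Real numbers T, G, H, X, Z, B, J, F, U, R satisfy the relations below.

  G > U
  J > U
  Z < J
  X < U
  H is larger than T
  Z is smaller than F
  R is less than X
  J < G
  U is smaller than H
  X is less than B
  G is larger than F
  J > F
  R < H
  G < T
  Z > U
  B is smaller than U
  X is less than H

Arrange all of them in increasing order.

R < X < B < U < Z < F < J < G < T < H

Each adjacent pair is fixed by a given relation: R < X; X < B; B < U; U < Z; Z < F; F < J; J < G; G < T; T < H. Chaining them end to end gives the full order.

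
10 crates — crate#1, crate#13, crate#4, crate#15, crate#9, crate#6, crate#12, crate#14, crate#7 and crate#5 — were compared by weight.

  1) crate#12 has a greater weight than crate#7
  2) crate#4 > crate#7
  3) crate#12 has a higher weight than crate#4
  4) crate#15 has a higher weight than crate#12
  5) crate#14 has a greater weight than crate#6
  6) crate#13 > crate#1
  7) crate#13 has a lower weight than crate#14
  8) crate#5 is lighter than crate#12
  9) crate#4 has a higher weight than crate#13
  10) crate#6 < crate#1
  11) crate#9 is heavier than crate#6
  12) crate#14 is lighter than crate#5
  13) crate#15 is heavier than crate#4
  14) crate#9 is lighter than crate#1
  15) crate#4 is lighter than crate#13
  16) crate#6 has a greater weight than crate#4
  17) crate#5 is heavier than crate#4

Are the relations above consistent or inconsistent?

We have crate#13 < crate#4 stated directly, yet also crate#4 < crate#6 < crate#9 < crate#1 < crate#13 by chaining the others — so crate#4 < crate#13. Contradiction.

inconsistent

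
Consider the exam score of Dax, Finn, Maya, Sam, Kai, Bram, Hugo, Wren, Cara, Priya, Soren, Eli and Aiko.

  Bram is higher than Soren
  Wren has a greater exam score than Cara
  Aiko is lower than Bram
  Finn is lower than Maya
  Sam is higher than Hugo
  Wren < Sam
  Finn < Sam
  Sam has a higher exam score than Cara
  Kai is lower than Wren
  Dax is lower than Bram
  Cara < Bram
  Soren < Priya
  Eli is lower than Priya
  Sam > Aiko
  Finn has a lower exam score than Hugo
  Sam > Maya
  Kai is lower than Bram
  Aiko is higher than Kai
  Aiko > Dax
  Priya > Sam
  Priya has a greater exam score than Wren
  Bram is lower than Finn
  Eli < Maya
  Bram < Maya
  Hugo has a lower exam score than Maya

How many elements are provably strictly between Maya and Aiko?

3

The relations place Aiko below Maya. An element lies strictly between them when it is forced above Aiko and also forced below Maya.
Above Aiko: {Bram, Finn, Hugo, Sam, Priya}. Below Maya: {Kai, Soren, Dax, Cara, Eli, Bram, Finn, Hugo}.
Intersection: {Bram, Finn, Hugo} — 3.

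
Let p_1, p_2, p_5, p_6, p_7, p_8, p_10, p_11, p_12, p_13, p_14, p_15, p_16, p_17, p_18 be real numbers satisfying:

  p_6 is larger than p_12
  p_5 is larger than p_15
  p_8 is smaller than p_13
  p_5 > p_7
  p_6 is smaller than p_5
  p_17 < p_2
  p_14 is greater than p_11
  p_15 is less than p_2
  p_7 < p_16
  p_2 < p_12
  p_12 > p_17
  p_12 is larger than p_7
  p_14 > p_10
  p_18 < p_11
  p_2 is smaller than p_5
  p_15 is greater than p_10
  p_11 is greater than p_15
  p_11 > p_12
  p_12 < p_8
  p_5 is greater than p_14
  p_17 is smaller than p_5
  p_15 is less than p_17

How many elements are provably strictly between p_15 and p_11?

3

The relations place p_15 below p_11. An element lies strictly between them when it is forced above p_15 and also forced below p_11.
Above p_15: {p_17, p_2, p_12, p_8, p_6, p_14, p_13, p_5}. Below p_11: {p_7, p_10, p_18, p_17, p_2, p_12}.
Intersection: {p_17, p_2, p_12} — 3.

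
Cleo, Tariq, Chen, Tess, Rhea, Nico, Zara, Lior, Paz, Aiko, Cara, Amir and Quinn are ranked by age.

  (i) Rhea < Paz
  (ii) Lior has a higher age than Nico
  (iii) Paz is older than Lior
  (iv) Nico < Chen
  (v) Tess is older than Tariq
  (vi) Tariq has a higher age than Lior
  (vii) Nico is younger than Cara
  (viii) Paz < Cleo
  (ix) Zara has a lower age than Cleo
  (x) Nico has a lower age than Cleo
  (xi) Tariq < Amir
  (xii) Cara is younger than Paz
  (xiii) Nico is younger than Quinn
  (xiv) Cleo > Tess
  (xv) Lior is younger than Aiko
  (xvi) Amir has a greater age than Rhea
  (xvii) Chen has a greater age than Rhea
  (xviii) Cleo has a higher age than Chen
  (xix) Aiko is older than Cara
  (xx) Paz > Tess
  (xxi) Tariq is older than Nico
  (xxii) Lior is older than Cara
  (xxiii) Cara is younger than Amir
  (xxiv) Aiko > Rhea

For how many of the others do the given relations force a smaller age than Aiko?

4

From Aiko the given relations immediately reach Cara, Lior, Rhea.
From those, Nico — 4 in total.
No other element is forced below Aiko by the given relations, so the count is 4.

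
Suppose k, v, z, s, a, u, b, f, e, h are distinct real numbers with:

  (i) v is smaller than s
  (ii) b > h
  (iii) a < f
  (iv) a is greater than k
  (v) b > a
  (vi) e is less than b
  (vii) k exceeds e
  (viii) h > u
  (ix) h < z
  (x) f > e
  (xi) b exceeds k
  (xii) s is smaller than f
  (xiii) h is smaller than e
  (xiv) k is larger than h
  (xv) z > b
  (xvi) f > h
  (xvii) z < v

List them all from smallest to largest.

u < h < e < k < a < b < z < v < s < f

The consecutive links are each given: u < h; h < e; e < k; k < a; a < b; b < z; z < v; v < s; s < f.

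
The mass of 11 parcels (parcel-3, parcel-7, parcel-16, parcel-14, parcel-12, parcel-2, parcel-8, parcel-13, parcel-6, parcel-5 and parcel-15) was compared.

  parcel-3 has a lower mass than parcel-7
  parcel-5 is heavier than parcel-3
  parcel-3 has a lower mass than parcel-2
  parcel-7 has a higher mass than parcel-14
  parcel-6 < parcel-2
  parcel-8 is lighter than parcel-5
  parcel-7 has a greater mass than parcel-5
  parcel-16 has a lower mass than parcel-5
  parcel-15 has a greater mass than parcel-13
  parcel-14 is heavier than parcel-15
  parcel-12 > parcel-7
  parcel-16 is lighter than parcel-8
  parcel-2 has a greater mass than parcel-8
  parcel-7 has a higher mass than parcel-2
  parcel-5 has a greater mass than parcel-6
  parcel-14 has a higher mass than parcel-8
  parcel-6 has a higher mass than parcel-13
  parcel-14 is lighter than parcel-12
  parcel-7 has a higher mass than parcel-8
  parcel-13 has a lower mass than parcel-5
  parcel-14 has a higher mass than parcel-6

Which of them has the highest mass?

parcel-12

parcel-13 is not greatest since parcel-13 < parcel-6; parcel-16 is not greatest since parcel-16 < parcel-5; parcel-6 is not greatest since parcel-6 < parcel-14; parcel-3 is not greatest since parcel-3 < parcel-2; parcel-8 is not greatest since parcel-8 < parcel-7; parcel-15 is not greatest since parcel-15 < parcel-14; parcel-5 is not greatest since parcel-5 < parcel-7; parcel-2 is not greatest since parcel-2 < parcel-7; parcel-14 is not greatest since parcel-14 < parcel-7; parcel-7 is not greatest since parcel-7 < parcel-12.
Only parcel-12 has nothing above it, so parcel-12 is the highest mass.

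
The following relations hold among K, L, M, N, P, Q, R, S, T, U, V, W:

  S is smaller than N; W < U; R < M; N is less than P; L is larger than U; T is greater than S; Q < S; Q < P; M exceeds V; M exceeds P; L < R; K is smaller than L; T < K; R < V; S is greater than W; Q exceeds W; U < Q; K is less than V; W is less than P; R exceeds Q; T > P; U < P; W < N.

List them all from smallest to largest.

Each adjacent pair is fixed by a given relation: W < U; U < Q; Q < S; S < N; N < P; P < T; T < K; K < L; L < R; R < V; V < M. Chaining them end to end gives the full order.

W < U < Q < S < N < P < T < K < L < R < V < M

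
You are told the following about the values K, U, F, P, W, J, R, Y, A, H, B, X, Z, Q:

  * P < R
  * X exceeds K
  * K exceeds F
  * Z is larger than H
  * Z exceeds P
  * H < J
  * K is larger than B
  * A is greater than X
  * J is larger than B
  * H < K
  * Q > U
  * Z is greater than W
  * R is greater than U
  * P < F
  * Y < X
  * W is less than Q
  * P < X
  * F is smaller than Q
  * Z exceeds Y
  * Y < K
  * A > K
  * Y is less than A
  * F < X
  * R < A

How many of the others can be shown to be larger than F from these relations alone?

4

Directly above F: K, X, Q.
One step further: A (4 so far).
No other element is forced above F by the given relations, so the count is 4.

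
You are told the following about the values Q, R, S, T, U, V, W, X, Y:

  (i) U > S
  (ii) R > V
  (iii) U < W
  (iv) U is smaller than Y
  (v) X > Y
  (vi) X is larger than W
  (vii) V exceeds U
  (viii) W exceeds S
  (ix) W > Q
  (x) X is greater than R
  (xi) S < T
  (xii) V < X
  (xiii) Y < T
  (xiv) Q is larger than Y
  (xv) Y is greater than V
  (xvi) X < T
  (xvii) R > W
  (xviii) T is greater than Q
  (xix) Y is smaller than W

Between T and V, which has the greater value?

T

Chaining the given relations: V < Y < Q < W < R < X < T.
So V < T; T is the larger of the two.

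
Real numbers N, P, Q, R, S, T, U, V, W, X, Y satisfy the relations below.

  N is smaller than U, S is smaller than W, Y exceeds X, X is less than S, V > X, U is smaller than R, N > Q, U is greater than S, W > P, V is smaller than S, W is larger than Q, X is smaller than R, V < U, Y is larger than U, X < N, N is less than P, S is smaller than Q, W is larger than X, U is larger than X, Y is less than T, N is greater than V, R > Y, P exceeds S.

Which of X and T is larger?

Link the given pairs in sequence: X < V; V < S; S < Q; Q < N; N < U; U < Y; Y < T.
Together: X < V < S < Q < N < U < Y < T.
So X < T; T is the larger of the two.

T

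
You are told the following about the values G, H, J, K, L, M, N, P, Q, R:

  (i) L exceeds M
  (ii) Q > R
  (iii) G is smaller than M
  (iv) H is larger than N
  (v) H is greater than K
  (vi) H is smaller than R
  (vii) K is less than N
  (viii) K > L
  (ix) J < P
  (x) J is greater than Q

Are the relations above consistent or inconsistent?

consistent

The single ordering G < M < L < K < N < H < R < Q < J < P satisfies every listed relation, so no contradiction arises.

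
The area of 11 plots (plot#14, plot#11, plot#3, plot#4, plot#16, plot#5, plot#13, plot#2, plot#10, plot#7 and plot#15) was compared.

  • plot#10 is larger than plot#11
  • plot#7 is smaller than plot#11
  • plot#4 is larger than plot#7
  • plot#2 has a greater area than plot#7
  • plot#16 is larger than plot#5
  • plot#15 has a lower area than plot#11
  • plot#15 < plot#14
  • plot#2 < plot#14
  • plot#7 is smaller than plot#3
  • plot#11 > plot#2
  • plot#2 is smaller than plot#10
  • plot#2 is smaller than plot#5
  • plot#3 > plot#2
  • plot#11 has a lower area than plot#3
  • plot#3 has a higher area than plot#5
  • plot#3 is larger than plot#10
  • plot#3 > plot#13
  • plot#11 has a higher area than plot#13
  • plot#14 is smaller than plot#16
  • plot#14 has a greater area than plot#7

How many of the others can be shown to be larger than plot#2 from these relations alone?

6

From plot#2 the given relations immediately reach plot#14, plot#5, plot#11, plot#10, plot#3.
From those, plot#16 — 6 in total.
Nothing else is reachable above plot#2; 6 in all.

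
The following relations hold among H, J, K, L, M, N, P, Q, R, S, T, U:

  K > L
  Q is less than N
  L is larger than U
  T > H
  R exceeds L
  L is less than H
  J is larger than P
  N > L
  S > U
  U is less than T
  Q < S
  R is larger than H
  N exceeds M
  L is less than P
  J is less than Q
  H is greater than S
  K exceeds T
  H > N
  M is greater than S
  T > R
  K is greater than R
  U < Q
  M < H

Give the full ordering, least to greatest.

The consecutive links are each given: U < L; L < P; P < J; J < Q; Q < S; S < M; M < N; N < H; H < R; R < T; T < K.

U < L < P < J < Q < S < M < N < H < R < T < K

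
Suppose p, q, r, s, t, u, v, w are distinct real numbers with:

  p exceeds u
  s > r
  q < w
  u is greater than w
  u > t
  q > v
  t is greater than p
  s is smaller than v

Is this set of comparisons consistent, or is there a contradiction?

inconsistent

Chaining the given relations yields u < p < t, so u < t. But one relation states t < u. These cannot both hold.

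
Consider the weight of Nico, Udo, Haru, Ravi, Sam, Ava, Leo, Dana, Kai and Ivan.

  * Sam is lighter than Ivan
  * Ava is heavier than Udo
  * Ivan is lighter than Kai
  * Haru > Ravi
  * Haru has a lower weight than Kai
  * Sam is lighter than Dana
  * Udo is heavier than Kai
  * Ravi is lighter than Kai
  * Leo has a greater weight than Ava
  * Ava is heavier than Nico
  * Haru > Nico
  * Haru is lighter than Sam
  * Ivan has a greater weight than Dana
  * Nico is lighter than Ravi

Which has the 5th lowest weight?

Dana

The consecutive relations fix a unique order: Nico < Ravi < Haru < Sam < Dana < Ivan < Kai < Udo < Ava < Leo.
The 5th smallest is Dana.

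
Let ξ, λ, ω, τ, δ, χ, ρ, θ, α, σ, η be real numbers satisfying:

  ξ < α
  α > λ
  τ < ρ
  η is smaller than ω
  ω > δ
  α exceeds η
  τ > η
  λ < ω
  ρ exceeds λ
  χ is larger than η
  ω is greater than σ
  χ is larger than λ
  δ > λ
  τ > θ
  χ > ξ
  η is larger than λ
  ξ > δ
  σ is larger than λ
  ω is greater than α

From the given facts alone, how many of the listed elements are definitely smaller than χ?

From χ the given relations immediately reach λ, η, ξ.
From those, δ — 4 in total.
Nothing else is reachable below χ; 4 in all.

4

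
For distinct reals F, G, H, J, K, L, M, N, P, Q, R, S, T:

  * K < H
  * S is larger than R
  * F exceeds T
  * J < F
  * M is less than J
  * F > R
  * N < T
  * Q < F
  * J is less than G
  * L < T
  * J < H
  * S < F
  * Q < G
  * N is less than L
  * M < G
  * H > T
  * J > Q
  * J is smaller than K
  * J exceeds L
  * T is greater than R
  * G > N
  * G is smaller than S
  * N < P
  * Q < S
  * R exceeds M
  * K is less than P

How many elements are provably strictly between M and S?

3

The relations place M below S. An element lies strictly between them when it is forced above M and also forced below S.
Above M: {R, J, K, P, G, T, F, H}. Below S: {Q, N, R, L, J, G}.
Intersection: {R, J, G} — 3.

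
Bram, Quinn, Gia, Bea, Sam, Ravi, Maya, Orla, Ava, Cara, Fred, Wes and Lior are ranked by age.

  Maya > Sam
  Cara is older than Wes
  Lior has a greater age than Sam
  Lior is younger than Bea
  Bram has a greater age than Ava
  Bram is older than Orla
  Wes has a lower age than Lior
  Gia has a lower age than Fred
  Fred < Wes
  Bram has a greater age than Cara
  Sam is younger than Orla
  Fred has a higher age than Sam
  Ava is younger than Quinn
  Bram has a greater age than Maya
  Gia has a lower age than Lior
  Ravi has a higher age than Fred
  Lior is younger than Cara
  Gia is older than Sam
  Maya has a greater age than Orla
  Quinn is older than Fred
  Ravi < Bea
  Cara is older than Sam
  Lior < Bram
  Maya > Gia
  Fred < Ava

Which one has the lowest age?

Gia is not least since Sam < Gia; Fred is not least since Sam < Fred; Orla is not least since Sam < Orla; Ava is not least since Fred < Ava; Wes is not least since Fred < Wes; Lior is not least since Gia < Lior; Cara is not least since Wes < Cara; Ravi is not least since Fred < Ravi; Maya is not least since Gia < Maya; Bram is not least since Orla < Bram; Bea is not least since Lior < Bea; Quinn is not least since Ava < Quinn.
Only Sam has nothing below it, so Sam is the lowest age.

Sam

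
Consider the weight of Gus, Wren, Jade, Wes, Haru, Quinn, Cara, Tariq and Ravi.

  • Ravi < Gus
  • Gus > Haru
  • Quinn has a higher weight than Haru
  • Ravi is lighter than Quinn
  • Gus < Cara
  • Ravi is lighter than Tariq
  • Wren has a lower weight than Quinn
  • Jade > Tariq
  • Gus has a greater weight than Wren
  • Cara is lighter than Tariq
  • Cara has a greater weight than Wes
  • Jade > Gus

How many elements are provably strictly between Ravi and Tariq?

The relations place Ravi below Tariq. An element lies strictly between them when it is forced above Ravi and also forced below Tariq.
Above Ravi: {Gus, Cara, Quinn, Jade}. Below Tariq: {Wes, Wren, Haru, Gus, Cara}.
Intersection: {Gus, Cara} — 2.

2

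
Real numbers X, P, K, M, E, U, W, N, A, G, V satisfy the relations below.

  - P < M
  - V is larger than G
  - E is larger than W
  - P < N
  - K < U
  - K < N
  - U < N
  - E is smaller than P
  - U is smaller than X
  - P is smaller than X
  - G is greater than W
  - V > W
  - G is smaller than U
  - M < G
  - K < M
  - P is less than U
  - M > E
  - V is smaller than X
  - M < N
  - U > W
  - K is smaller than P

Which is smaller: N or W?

W < E < P < M < G < U < N, by transitivity through E, P, M, G, U.
So W < N; W is the smaller of the two.

W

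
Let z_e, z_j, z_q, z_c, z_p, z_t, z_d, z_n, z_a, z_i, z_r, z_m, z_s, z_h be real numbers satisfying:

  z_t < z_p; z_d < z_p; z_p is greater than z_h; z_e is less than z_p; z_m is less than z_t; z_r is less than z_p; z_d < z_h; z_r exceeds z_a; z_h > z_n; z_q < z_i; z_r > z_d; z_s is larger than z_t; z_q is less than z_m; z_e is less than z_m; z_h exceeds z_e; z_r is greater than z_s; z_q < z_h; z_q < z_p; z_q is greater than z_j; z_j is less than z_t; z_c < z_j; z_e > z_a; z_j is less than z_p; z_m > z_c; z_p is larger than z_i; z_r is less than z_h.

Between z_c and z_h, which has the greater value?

Link the given pairs in sequence: z_c < z_j; z_j < z_q; z_q < z_m; z_m < z_t; z_t < z_s; z_s < z_r; z_r < z_h.
Together: z_c < z_j < z_q < z_m < z_t < z_s < z_r < z_h.
So z_c < z_h; z_h is the larger of the two.

z_h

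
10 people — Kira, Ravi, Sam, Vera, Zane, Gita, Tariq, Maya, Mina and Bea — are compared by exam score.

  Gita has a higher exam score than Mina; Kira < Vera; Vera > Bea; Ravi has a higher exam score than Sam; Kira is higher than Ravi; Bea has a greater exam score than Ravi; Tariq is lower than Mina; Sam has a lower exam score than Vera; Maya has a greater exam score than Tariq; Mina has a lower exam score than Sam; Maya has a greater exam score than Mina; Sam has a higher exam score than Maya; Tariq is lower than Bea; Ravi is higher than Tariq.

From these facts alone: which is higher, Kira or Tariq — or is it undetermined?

Kira

Tariq < Mina < Maya < Sam < Ravi < Kira, by transitivity through Mina, Maya, Sam, Ravi.
So Kira is higher.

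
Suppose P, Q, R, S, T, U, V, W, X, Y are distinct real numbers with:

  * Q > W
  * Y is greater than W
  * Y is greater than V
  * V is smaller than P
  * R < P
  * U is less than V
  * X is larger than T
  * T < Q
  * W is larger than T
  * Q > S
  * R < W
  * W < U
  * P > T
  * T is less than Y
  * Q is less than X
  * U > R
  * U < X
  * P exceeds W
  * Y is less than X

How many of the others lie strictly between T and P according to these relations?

3

The relations place T below P. An element lies strictly between them when it is forced above T and also forced below P.
Above T: {W, Q, U, V, Y, X}. Below P: {R, W, U, V}.
Intersection: {W, U, V} — 3.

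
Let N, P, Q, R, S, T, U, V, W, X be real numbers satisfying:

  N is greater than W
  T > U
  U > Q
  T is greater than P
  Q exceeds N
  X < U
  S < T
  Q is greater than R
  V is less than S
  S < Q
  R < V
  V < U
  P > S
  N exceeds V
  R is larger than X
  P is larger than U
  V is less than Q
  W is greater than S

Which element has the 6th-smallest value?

N

Chaining the given pairs: X < R < V < S < W < N < Q < U < P < T.
The 6th smallest is N.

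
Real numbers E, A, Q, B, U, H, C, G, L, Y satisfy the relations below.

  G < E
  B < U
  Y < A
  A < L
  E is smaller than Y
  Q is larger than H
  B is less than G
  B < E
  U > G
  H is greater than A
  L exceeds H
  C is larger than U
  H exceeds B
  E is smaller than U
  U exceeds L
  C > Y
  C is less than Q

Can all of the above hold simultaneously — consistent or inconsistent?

Every relation is compatible with B < G < E < Y < A < H < L < U < C < Q; the set is consistent.

consistent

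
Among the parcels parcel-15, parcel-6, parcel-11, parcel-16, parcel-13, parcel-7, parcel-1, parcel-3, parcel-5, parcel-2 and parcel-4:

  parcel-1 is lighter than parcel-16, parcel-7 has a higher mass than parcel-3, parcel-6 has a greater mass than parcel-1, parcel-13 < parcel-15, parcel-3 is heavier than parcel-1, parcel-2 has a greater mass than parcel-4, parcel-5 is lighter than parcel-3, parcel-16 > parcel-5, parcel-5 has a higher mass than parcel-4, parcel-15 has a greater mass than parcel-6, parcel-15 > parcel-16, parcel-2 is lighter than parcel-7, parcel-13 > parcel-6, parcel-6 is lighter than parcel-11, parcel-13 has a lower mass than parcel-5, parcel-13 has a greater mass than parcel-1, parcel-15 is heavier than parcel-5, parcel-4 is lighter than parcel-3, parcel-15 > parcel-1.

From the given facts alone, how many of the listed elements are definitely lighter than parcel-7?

From parcel-7 the given relations immediately reach parcel-3, parcel-2.
From those, parcel-1, parcel-4, parcel-5 — 5 in total.
From those, parcel-13 — 6 in total.
From those, parcel-6 — 7 in total.
Nothing else is reachable below parcel-7; 7 in all.

7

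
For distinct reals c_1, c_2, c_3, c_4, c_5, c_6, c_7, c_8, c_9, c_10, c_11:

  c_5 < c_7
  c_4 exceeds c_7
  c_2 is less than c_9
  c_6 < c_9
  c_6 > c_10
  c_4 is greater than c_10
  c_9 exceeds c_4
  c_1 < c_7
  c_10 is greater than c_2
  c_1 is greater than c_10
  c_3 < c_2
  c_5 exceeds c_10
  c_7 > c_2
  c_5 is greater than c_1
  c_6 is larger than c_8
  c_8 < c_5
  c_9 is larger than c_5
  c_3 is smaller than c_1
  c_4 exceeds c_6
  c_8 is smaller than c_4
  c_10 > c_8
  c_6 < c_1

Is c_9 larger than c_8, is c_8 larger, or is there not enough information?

c_9

c_8 < c_6 and c_6 < c_1 give c_8 < c_1.
Then c_1 < c_5 extends the chain to c_5.
With c_5 < c_7: c_8 < c_6 < c_1 < c_5 < c_7.
Then c_7 < c_4 extends the chain to c_4.
Then c_4 < c_9 extends the chain to c_9.
So c_9 is larger.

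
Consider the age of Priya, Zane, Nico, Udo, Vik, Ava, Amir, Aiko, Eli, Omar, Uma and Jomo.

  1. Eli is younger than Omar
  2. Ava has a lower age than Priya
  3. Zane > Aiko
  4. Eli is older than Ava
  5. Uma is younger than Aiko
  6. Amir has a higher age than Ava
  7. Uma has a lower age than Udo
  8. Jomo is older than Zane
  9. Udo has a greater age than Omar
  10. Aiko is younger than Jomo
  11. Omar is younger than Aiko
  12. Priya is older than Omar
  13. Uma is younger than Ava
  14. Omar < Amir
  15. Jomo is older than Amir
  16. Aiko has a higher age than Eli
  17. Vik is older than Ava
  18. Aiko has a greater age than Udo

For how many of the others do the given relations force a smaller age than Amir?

Directly below Amir: Ava, Omar.
One step further: Uma, Eli (4 so far).
No other element is forced below Amir by the given relations, so the count is 4.

4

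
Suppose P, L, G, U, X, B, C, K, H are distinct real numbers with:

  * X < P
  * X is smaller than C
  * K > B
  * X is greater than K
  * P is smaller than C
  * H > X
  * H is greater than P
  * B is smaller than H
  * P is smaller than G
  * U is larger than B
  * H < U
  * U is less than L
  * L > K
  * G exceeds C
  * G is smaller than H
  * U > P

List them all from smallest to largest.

B < K < X < P < C < G < H < U < L

Nothing is placed below B, so it is least; from there B < K; K < X; X < P; P < C; C < G; G < H; H < U; U < L, each given directly.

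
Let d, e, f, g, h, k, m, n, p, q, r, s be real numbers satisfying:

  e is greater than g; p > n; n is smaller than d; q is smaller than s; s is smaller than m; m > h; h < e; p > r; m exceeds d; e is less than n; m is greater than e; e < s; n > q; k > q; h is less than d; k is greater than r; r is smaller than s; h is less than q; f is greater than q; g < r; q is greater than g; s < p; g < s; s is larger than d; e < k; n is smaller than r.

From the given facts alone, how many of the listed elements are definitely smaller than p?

8

From p the given relations immediately reach n, r, s.
From those, g, q, e, d — 7 in total.
From those, h — 8 in total.
Nothing else is reachable below p; 8 in all.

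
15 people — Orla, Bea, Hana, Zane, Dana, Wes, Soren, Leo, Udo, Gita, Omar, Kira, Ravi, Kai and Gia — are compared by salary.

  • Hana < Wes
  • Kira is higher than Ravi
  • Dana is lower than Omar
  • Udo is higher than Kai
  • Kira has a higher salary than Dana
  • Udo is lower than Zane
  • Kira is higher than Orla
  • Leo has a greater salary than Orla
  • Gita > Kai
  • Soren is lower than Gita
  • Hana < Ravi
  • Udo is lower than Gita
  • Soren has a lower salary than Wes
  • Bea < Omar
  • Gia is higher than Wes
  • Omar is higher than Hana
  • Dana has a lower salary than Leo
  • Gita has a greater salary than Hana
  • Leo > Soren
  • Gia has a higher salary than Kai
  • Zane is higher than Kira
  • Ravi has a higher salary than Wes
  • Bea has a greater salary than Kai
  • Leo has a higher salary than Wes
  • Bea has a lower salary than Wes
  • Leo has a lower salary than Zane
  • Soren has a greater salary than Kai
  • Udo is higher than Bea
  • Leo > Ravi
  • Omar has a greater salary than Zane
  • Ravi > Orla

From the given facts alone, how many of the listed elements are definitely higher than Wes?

6

Directly above Wes: Gia, Ravi, Leo.
One step further: Kira, Zane (5 so far).
One step further: Omar (6 so far).
No other element is forced above Wes by the given relations, so the count is 6.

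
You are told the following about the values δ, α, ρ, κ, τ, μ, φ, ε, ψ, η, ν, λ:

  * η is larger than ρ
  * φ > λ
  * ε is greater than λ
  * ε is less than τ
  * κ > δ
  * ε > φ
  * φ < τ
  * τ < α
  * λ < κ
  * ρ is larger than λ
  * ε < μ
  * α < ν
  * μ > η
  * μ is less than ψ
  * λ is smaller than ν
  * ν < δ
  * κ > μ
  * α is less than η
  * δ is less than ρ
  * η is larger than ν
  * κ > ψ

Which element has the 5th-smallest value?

α

The consecutive relations fix a unique order: λ < φ < ε < τ < α < ν < δ < ρ < η < μ < ψ < κ.
Counting 5 from the smallest end gives α.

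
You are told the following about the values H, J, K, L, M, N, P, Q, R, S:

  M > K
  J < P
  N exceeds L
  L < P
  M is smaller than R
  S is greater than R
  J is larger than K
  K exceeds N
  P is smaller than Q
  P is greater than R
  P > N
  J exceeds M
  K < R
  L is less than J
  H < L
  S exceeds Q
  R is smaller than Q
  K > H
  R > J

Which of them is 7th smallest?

R

Piecing the relations together gives one ordering: H < L < N < K < M < J < R < P < Q < S.
Counting 7 from the smallest end gives R.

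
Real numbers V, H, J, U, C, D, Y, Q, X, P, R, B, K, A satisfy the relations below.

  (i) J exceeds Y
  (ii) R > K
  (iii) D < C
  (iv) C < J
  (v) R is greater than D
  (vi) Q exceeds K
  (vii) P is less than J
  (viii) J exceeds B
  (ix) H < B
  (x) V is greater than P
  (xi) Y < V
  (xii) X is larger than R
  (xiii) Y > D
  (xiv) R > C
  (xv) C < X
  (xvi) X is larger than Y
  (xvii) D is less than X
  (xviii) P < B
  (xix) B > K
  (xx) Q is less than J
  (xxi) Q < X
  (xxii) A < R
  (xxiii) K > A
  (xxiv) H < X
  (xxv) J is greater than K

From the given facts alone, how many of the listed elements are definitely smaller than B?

Directly below B: P, H, K.
One step further: A (4 so far).
Nothing else is reachable below B; 4 in all.

4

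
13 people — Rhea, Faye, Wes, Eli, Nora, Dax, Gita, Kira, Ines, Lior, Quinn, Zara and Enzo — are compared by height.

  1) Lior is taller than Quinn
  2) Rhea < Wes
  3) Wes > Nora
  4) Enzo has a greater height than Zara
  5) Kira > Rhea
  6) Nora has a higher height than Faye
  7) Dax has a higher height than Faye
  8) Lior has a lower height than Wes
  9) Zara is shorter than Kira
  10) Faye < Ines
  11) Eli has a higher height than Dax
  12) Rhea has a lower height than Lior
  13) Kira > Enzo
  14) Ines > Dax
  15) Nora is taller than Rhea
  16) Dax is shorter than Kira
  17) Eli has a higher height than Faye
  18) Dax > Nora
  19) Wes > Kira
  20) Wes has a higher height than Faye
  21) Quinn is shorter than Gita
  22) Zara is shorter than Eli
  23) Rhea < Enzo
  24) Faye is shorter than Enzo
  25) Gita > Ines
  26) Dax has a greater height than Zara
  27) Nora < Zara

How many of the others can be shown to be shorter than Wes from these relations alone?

Directly below Wes: Faye, Rhea, Nora, Kira, Lior.
One step further: Zara, Enzo, Dax, Quinn (9 so far).
Nothing else is reachable below Wes; 9 in all.

9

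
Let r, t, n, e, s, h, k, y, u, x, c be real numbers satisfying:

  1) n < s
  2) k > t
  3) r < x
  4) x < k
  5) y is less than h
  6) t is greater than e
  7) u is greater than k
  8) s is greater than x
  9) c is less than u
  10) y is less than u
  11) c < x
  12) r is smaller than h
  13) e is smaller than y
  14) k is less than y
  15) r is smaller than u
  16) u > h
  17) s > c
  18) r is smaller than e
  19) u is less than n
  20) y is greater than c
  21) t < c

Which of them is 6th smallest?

Chaining the given pairs: r < e < t < c < x < k < y < h < u < n < s.
Counting 6 from the smallest end gives k.

k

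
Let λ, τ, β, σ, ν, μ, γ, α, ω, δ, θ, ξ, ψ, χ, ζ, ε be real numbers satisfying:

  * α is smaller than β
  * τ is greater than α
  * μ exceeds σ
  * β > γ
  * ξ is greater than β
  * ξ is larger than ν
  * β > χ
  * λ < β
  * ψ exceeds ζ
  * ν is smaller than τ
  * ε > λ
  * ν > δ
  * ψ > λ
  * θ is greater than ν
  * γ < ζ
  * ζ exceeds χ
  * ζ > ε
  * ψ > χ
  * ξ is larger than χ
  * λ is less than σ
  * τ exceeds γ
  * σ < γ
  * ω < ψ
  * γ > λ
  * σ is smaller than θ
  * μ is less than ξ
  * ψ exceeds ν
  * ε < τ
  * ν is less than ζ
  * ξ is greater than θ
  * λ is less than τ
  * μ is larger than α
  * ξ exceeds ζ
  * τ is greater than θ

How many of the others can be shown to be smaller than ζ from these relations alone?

7

Directly below ζ: χ, ν, γ, ε.
One step further: λ, δ, σ (7 so far).
No other element is forced below ζ by the given relations, so the count is 7.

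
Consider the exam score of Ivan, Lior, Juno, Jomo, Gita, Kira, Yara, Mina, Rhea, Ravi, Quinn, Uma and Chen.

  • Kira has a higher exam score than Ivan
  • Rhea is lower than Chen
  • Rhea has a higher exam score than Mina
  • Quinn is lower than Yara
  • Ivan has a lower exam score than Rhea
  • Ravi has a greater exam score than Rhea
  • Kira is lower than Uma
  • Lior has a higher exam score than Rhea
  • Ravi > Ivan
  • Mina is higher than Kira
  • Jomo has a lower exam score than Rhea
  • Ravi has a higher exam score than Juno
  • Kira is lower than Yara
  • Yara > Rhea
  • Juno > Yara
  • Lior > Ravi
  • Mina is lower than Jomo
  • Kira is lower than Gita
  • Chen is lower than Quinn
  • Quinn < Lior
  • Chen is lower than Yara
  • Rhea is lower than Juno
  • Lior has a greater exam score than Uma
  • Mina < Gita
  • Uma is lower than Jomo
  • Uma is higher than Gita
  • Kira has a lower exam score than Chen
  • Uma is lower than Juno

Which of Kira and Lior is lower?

Kira < Mina and Mina < Gita give Kira < Gita.
Then Gita < Uma extends the chain to Uma.
With Uma < Jomo: Kira < Mina < Gita < Uma < Jomo.
With Jomo < Rhea: Kira < Mina < Gita < Uma < Jomo < Rhea.
Then Rhea < Chen extends the chain to Chen.
Then Chen < Quinn extends the chain to Quinn.
Then Quinn < Yara extends the chain to Yara.
With Yara < Juno: Kira < Mina < Gita < Uma < Jomo < Rhea < Chen < Quinn < Yara < Juno.
With Juno < Ravi: Kira < Mina < Gita < Uma < Jomo < Rhea < Chen < Quinn < Yara < Juno < Ravi.
With Ravi < Lior: Kira < Mina < Gita < Uma < Jomo < Rhea < Chen < Quinn < Yara < Juno < Ravi < Lior.
So Kira < Lior; Kira is the lower of the two.

Kira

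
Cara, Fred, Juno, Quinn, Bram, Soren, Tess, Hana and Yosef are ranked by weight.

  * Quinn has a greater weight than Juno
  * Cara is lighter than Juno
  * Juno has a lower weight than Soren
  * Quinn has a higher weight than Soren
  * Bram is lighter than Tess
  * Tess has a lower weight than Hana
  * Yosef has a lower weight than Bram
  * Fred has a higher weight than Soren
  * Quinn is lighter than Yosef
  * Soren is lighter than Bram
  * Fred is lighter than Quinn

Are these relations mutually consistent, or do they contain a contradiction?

consistent

The single ordering Cara < Juno < Soren < Fred < Quinn < Yosef < Bram < Tess < Hana satisfies every listed relation, so no contradiction arises.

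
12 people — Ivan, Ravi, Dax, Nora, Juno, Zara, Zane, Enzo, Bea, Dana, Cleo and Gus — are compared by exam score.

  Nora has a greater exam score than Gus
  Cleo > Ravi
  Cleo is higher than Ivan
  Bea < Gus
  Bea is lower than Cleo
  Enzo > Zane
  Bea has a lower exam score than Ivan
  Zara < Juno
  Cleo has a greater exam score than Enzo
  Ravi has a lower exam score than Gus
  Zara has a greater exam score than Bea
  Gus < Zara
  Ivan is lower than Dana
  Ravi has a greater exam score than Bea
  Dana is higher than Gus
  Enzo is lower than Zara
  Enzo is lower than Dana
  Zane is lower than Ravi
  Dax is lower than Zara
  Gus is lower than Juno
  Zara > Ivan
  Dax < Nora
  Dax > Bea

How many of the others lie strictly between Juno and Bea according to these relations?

5

Chaining upward from Bea reaches: Ravi, Ivan, Cleo, Gus, Dax, Zara, Dana, Nora.
Chaining downward from Juno reaches: Zane, Ravi, Ivan, Enzo, Gus, Dax, Zara.
Strictly between Bea and Juno are those in both lists: Ravi, Ivan, Gus, Dax, Zara — 5 elements.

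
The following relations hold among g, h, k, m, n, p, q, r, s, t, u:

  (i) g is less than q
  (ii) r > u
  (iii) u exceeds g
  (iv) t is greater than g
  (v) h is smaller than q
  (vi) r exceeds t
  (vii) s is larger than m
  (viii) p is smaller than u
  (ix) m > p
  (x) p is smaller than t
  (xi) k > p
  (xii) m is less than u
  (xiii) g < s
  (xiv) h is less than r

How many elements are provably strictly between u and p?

The relations place p below u. An element lies strictly between them when it is forced above p and also forced below u.
Above p: {m, k, t, s, r}. Below u: {g, m}.
Intersection: {m} — 1.

1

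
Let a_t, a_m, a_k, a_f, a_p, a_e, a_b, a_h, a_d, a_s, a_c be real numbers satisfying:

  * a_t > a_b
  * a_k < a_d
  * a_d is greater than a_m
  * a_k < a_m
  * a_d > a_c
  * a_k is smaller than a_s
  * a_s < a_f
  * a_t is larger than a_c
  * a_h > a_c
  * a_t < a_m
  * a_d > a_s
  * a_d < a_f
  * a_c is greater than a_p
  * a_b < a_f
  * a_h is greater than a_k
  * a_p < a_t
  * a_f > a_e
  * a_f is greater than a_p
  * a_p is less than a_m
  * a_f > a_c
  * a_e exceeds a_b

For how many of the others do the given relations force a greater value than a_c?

The elements the relations force above a_c are a_t, a_m, a_d, a_h, a_f — no chain reaches any other.
That is 5.

5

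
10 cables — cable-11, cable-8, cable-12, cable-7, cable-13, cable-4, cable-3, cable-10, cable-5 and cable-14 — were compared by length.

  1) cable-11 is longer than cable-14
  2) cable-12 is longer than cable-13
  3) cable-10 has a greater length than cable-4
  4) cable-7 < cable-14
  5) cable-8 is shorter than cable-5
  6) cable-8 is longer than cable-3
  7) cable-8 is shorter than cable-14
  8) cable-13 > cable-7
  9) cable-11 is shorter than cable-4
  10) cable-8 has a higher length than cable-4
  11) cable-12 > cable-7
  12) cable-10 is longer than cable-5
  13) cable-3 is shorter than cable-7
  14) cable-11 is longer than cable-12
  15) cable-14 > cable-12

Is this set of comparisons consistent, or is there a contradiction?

inconsistent

We have cable-8 < cable-14 stated directly, yet also cable-14 < cable-11 < cable-4 < cable-8 by chaining the others — so cable-14 < cable-8. Contradiction.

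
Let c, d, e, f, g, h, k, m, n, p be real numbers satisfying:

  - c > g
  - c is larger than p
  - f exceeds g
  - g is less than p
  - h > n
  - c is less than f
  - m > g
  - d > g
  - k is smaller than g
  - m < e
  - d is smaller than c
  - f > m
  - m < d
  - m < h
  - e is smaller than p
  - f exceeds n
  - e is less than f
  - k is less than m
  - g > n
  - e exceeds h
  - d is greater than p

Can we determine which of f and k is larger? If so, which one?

Following the relations from k: k < g < m < h < e < p < d < c < f.
So f is larger.

f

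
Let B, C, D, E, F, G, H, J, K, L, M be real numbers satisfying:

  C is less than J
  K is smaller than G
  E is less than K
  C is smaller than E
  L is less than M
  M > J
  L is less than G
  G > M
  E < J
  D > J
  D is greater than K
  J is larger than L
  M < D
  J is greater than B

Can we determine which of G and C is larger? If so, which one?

C < E < J < M < G, by transitivity through E, J, M.
So G is larger.

G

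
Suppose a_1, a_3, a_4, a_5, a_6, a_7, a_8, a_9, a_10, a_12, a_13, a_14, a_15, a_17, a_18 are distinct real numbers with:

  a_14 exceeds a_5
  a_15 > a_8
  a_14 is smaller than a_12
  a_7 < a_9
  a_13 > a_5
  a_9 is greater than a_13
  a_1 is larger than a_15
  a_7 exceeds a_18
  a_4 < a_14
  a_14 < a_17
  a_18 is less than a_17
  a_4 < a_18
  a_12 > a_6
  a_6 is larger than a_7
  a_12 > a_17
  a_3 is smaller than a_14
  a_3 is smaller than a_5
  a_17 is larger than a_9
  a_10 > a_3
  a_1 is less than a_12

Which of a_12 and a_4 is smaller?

a_4 < a_18 and a_18 < a_7 give a_4 < a_7.
Then a_7 < a_9 extends the chain to a_9.
Then a_9 < a_17 extends the chain to a_17.
With a_17 < a_12: a_4 < a_18 < a_7 < a_9 < a_17 < a_12.
So a_4 < a_12; a_4 is the smaller of the two.

a_4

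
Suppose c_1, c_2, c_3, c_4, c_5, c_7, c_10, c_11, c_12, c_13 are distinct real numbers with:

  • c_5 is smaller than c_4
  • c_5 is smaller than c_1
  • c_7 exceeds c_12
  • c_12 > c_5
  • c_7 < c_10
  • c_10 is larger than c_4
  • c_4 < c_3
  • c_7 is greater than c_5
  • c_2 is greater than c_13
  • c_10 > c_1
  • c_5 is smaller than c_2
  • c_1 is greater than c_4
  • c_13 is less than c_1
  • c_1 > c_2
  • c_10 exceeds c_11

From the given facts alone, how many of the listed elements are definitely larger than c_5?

From c_5 the given relations immediately reach c_2, c_4, c_12, c_1, c_7.
From those, c_3, c_10 — 7 in total.
No other element is forced above c_5 by the given relations, so the count is 7.

7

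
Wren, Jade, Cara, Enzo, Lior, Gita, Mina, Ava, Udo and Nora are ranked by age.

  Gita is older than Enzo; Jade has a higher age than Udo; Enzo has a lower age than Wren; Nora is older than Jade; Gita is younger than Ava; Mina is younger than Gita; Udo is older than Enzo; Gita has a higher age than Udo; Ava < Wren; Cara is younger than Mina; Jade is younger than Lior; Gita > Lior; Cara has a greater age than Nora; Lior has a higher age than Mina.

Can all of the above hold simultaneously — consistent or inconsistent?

The single ordering Enzo < Udo < Jade < Nora < Cara < Mina < Lior < Gita < Ava < Wren satisfies every listed relation, so no contradiction arises.

consistent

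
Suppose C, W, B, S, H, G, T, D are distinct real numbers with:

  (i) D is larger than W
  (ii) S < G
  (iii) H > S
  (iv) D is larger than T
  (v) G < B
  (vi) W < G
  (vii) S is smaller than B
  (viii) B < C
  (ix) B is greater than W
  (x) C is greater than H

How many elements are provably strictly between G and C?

1

Chaining upward from G reaches: B.
Chaining downward from C reaches: S, W, B, H.
Strictly between G and C are those in both lists: B — 1 element.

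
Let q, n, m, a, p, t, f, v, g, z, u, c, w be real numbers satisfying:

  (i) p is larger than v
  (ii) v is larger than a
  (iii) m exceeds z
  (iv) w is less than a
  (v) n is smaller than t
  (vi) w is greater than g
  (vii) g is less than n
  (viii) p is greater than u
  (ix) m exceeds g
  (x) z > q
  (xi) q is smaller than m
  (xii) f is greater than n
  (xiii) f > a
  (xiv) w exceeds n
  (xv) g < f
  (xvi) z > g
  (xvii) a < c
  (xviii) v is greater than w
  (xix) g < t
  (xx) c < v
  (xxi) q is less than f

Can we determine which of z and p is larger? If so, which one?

undetermined

Following every chain through z: above z we get m; below z we get g, q.
p is not reached, and no chain runs the other way from p to z.
So the given relations leave the order of z and p undetermined.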